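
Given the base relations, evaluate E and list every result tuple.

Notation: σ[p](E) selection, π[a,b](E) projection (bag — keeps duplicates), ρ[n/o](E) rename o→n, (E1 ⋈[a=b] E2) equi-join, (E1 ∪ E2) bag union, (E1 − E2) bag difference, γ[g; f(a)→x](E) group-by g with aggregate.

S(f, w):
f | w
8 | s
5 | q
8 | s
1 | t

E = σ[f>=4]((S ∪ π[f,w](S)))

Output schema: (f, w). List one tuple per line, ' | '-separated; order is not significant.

Per-node cardinality:
  S → 4
  S → 4
  π[f,w](S) → 4
  (S ∪ π[f,w](S)) → 8
  σ[f>=4]((S ∪ π[f,w](S))) → 6

== RESULT ==
f | w
5 | q
5 | q
8 | s
8 | s
8 | s
8 | s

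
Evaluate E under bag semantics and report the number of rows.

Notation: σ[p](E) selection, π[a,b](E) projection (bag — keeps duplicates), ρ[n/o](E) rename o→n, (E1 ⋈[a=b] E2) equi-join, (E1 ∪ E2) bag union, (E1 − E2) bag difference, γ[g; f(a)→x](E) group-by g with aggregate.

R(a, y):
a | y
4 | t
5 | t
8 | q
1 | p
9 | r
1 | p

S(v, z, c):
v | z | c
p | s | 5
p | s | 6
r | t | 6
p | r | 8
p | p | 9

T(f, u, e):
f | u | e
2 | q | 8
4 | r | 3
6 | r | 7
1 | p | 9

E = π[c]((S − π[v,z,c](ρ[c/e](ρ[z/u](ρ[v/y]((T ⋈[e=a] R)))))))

Per-node cardinality:
  S → 5
  T → 4
  R → 6
  (T ⋈[e=a] R) → 2
  ρ[v/y]((T ⋈[e=a] R)) → 2
  ρ[z/u](ρ[v/y]((T ⋈[e=a] R))) → 2
  ρ[c/e](ρ[z/u](ρ[v/y]((T ⋈[e=a] R)))) → 2
  π[v,z,c](ρ[c/e](ρ[z/u](ρ[v/y]((T ⋈[e=a] R))))) → 2
  (S − π[v,z,c](ρ[c/e](ρ[z/u](ρ[v/y]((T ⋈[e=a] R)))))) → 5
  π[c]((S − π[v,z,c](ρ[c/e](ρ[z/u](ρ[v/y]((T ⋈[e=a] R))))))) → 5

|E| = 5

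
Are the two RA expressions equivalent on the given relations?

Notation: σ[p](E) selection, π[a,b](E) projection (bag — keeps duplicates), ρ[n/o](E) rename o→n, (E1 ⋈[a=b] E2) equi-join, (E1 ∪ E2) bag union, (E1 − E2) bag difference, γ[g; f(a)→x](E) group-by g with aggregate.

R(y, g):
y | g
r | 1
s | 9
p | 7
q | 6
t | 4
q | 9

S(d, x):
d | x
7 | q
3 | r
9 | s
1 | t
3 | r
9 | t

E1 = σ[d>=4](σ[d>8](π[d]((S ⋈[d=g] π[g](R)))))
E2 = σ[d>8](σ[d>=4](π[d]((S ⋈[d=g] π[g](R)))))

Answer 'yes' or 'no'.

E1 row counts bottom-up:
  S → 6
  R → 6
  π[g](R) → 6
  (S ⋈[d=g] π[g](R)) → 6
  π[d]((S ⋈[d=g] π[g](R))) → 6
  σ[d>8](π[d]((S ⋈[d=g] π[g](R)))) → 4
  σ[d>=4](σ[d>8](π[d]((S ⋈[d=g] π[g](R))))) → 4
E2 row counts bottom-up:
  S → 6
  R → 6
  π[g](R) → 6
  (S ⋈[d=g] π[g](R)) → 6
  π[d]((S ⋈[d=g] π[g](R))) → 6
  σ[d>=4](π[d]((S ⋈[d=g] π[g](R)))) → 5
  σ[d>8](σ[d>=4](π[d]((S ⋈[d=g] π[g](R))))) → 4

E1 and E2 produce the same multiset:
d
9
9
9
9

yes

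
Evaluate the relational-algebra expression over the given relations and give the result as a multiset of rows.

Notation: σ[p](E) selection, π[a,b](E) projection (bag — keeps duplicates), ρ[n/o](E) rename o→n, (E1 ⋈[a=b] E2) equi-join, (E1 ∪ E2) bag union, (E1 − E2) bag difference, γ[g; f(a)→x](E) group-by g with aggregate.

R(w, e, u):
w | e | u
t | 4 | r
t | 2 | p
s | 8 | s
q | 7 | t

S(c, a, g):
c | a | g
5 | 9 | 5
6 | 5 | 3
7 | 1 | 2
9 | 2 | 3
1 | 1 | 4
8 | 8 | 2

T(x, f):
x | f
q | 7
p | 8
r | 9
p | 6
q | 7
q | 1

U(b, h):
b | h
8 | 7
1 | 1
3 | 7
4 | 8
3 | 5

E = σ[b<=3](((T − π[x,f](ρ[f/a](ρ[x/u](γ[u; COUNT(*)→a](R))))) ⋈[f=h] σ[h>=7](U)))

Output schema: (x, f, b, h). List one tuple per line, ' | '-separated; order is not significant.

Per-node cardinality:
  T → 6
  R → 4
  γ[u; COUNT(*)→a](R) → 4
  ρ[x/u](γ[u; COUNT(*)→a](R)) → 4
  ρ[f/a](ρ[x/u](γ[u; COUNT(*)→a](R))) → 4
  π[x,f](ρ[f/a](ρ[x/u](γ[u; COUNT(*)→a](R)))) → 4
  (T − π[x,f](ρ[f/a](ρ[x/u](γ[u; COUNT(*)→a](R))))) → 6
  U → 5
  σ[h>=7](U) → 3
  ((T − π[x,f](ρ[f/a](ρ[x/u](γ[u; COUNT(*)→a](R))))) ⋈[f=h] σ[h>=7](U)) → 5
  σ[b<=3](((T − π[x,f](ρ[f/a](ρ[x/u](γ[u; COUNT(*)→a](R))))) ⋈[f=h] σ[h>=7](U))) → 2

== RESULT ==
x | f | b | h
q | 7 | 3 | 7
q | 7 | 3 | 7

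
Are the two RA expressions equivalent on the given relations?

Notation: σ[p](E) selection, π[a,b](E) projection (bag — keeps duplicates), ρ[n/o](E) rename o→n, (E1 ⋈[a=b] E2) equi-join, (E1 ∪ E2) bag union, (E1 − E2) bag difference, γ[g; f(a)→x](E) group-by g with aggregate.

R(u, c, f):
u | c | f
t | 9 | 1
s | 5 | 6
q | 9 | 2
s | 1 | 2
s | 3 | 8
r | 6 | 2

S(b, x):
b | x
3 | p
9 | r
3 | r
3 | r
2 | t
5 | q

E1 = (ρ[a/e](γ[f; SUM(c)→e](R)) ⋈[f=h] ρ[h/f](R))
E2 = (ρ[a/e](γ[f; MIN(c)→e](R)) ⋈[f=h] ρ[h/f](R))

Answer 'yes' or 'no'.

E1 subexpression sizes:
  R → 6
  γ[f; SUM(c)→e](R) → 4
  ρ[a/e](γ[f; SUM(c)→e](R)) → 4
  R → 6
  ρ[h/f](R) → 6
  (ρ[a/e](γ[f; SUM(c)→e](R)) ⋈[f=h] ρ[h/f](R)) → 6
E2 subexpression sizes:
  R → 6
  γ[f; MIN(c)→e](R) → 4
  ρ[a/e](γ[f; MIN(c)→e](R)) → 4
  R → 6
  ρ[h/f](R) → 6
  (ρ[a/e](γ[f; MIN(c)→e](R)) ⋈[f=h] ρ[h/f](R)) → 6

E1 result:
f | a | u | c | h
1 | 9 | t | 9 | 1
2 | 16 | q | 9 | 2
2 | 16 | r | 6 | 2
2 | 16 | s | 1 | 2
6 | 5 | s | 5 | 6
8 | 3 | s | 3 | 8
E2 result:
f | a | u | c | h
1 | 9 | t | 9 | 1
2 | 1 | q | 9 | 2
2 | 1 | r | 6 | 2
2 | 1 | s | 1 | 2
6 | 5 | s | 5 | 6
8 | 3 | s | 3 | 8
Witness: (2, 16, 'r', 6, 2) appears 1× in E1 but 0× in E2.

no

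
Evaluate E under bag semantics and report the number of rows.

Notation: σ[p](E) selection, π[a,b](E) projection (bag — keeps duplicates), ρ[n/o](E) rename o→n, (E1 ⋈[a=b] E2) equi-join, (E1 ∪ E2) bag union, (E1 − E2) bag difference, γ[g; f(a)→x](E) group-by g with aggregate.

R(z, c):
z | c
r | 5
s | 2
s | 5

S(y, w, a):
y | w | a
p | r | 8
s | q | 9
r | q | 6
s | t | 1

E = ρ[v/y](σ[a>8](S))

Stepwise |·|:
  S → 4
  σ[a>8](S) → 1
  ρ[v/y](σ[a>8](S)) → 1

|E| = 1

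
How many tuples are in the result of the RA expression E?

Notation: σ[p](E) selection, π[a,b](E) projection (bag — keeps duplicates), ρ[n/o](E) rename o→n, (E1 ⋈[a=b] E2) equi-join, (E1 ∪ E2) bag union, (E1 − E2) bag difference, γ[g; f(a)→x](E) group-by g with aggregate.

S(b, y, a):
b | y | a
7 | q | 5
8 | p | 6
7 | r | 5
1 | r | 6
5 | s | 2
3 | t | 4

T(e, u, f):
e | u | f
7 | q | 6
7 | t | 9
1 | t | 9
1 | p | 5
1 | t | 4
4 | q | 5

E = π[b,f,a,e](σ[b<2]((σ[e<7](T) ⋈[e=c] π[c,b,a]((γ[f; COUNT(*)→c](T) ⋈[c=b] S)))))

Per-node cardinality:
  T → 6
  σ[e<7](T) → 4
  T → 6
  γ[f; COUNT(*)→c](T) → 4
  S → 6
  (γ[f; COUNT(*)→c](T) ⋈[c=b] S) → 2
  π[c,b,a]((γ[f; COUNT(*)→c](T) ⋈[c=b] S)) → 2
  (σ[e<7](T) ⋈[e=c] π[c,b,a]((γ[f; COUNT(*)→c](T) ⋈[c=b] S))) → 6
  σ[b<2]((σ[e<7](T) ⋈[e=c] π[c,b,a]((γ[f; COUNT(*)→c](T) ⋈[c=b] S)))) → 6
  π[b,f,a,e](σ[b<2]((σ[e<7](T) ⋈[e=c] π[c,b,a]((γ[f; COUNT(*)→c](T) ⋈[c=b] S))))) → 6

|E| = 6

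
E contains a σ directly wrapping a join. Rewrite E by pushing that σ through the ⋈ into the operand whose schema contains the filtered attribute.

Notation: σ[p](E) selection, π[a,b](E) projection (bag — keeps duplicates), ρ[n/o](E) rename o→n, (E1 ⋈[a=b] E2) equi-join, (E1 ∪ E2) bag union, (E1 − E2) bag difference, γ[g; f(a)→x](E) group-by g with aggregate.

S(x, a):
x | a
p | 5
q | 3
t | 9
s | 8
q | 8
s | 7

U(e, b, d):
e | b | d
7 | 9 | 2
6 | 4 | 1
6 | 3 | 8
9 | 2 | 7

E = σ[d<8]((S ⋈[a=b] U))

σ filters on d, owned by the right side.
E' = (S ⋈[a=b] σ[d<8](U))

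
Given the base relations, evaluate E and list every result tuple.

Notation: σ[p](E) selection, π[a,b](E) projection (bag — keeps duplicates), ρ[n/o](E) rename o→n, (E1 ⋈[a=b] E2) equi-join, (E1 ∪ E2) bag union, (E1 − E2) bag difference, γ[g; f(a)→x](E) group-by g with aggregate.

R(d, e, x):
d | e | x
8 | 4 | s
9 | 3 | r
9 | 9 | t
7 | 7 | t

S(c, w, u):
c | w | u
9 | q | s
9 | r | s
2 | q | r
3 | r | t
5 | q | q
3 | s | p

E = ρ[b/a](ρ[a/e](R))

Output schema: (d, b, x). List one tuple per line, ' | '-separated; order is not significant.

Stepwise |·|:
  R → 4
  ρ[a/e](R) → 4
  ρ[b/a](ρ[a/e](R)) → 4

== RESULT ==
d | b | x
7 | 7 | t
8 | 4 | s
9 | 3 | r
9 | 9 | t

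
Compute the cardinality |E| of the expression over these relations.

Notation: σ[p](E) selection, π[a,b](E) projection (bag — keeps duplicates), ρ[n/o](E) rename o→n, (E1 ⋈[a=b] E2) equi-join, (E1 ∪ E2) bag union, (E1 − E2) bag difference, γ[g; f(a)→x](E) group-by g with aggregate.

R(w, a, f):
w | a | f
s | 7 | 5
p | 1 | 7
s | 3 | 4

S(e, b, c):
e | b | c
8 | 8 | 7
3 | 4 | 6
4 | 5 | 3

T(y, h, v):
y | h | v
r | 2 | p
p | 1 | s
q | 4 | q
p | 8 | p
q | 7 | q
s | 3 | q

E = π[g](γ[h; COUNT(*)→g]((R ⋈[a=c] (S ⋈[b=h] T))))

Per-node cardinality:
  R → 3
  S → 3
  T → 6
  (S ⋈[b=h] T) → 2
  (R ⋈[a=c] (S ⋈[b=h] T)) → 1
  γ[h; COUNT(*)→g]((R ⋈[a=c] (S ⋈[b=h] T))) → 1
  π[g](γ[h; COUNT(*)→g]((R ⋈[a=c] (S ⋈[b=h] T)))) → 1

|E| = 1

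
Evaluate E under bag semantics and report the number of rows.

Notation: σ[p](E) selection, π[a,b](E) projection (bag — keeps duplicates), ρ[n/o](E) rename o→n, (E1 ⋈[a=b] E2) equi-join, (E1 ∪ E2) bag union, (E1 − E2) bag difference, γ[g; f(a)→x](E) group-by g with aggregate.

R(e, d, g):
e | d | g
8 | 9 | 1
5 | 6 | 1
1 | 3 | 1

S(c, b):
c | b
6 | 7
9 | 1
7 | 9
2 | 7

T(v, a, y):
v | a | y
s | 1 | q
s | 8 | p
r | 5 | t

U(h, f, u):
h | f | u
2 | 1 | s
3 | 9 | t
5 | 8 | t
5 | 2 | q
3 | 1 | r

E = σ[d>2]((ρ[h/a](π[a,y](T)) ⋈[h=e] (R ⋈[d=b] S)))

Row counts bottom-up:
  T → 3
  π[a,y](T) → 3
  ρ[h/a](π[a,y](T)) → 3
  R → 3
  S → 4
  (R ⋈[d=b] S) → 1
  (ρ[h/a](π[a,y](T)) ⋈[h=e] (R ⋈[d=b] S)) → 1
  σ[d>2]((ρ[h/a](π[a,y](T)) ⋈[h=e] (R ⋈[d=b] S))) → 1

|E| = 1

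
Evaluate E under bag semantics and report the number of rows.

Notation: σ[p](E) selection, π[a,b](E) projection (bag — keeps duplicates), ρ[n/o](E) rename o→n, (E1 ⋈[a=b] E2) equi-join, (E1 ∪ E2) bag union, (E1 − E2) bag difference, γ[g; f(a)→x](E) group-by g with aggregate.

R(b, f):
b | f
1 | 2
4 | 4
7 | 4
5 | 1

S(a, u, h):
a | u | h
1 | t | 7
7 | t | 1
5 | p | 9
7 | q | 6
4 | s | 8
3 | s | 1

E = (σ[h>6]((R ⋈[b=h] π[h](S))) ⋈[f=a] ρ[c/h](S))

Stepwise |·|:
  R → 4
  S → 6
  π[h](S) → 6
  (R ⋈[b=h] π[h](S)) → 3
  σ[h>6]((R ⋈[b=h] π[h](S))) → 1
  S → 6
  ρ[c/h](S) → 6
  (σ[h>6]((R ⋈[b=h] π[h](S))) ⋈[f=a] ρ[c/h](S)) → 1

|E| = 1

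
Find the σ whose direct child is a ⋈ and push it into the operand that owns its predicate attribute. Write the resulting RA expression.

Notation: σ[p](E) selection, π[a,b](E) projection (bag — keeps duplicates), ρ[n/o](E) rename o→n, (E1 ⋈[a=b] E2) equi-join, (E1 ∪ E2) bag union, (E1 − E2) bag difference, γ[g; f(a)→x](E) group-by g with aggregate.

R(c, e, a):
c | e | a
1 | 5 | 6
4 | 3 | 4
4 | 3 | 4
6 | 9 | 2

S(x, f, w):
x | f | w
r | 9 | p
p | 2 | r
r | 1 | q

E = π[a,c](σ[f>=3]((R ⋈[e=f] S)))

σ filters on f, owned by the right side.
E' = π[a,c]((R ⋈[e=f] σ[f>=3](S)))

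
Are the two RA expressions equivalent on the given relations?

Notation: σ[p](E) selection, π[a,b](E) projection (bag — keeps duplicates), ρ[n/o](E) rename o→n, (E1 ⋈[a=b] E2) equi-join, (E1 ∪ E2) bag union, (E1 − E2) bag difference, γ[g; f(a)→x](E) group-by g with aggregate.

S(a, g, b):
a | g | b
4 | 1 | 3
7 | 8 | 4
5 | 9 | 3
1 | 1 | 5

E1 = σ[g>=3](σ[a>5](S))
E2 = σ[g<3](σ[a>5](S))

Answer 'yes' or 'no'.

E1 stepwise |·|:
  S → 4
  σ[a>5](S) → 1
  σ[g>=3](σ[a>5](S)) → 1
E2 stepwise |·|:
  S → 4
  σ[a>5](S) → 1
  σ[g<3](σ[a>5](S)) → 0

E1 result:
a | g | b
7 | 8 | 4
E2 result:
a | g | b
(0 rows)
Witness: (7, 8, 4) appears 1× in E1 but 0× in E2.

no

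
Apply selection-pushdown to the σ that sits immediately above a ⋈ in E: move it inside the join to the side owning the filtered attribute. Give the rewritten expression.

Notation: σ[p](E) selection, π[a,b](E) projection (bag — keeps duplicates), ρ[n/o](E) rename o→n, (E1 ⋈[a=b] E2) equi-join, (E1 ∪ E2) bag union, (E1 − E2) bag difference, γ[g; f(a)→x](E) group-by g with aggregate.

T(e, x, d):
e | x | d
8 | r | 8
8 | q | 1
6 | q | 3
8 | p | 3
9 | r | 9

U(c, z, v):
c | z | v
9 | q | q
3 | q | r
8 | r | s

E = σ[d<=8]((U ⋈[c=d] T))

σ filters on d, owned by the right side.
E' = (U ⋈[c=d] σ[d<=8](T))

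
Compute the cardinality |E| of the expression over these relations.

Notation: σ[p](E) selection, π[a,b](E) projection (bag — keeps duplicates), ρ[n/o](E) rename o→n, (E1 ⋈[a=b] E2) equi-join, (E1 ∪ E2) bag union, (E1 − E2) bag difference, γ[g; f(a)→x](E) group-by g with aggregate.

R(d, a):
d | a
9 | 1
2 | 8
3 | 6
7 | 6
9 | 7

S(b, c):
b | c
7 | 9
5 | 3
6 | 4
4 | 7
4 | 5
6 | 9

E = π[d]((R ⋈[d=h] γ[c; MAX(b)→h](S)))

Subexpression sizes:
  R → 5
  S → 6
  γ[c; MAX(b)→h](S) → 5
  (R ⋈[d=h] γ[c; MAX(b)→h](S)) → 1
  π[d]((R ⋈[d=h] γ[c; MAX(b)→h](S))) → 1

|E| = 1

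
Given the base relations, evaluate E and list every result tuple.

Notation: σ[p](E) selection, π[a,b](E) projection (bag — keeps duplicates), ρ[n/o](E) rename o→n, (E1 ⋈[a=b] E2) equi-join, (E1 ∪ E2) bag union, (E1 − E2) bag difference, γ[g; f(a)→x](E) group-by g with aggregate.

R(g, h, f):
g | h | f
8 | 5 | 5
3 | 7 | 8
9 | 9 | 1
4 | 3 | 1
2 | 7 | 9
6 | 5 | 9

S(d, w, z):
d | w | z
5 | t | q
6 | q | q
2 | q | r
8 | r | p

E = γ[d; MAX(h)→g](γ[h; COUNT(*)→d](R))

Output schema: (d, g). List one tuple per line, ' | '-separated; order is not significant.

Row counts bottom-up:
  R → 6
  γ[h; COUNT(*)→d](R) → 4
  γ[d; MAX(h)→g](γ[h; COUNT(*)→d](R)) → 2

== RESULT ==
d | g
1 | 9
2 | 7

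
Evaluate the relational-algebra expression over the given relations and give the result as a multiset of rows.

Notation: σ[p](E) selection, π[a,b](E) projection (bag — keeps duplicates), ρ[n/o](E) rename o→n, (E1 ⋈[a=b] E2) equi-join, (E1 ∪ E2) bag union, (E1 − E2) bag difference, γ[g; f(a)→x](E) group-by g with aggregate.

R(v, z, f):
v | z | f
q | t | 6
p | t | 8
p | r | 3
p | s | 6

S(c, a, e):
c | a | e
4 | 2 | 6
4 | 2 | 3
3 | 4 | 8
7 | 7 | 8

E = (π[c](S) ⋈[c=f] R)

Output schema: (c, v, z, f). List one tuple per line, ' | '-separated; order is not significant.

Row counts bottom-up:
  S → 4
  π[c](S) → 4
  R → 4
  (π[c](S) ⋈[c=f] R) → 1

== RESULT ==
c | v | z | f
3 | p | r | 3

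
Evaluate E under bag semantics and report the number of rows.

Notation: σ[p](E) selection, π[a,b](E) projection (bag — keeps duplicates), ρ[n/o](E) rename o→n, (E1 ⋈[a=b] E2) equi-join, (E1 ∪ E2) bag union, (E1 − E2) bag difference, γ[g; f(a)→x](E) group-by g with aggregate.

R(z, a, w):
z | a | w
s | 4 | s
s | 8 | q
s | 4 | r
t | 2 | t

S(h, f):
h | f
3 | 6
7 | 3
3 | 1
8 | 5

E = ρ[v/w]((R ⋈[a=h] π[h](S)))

Stepwise |·|:
  R → 4
  S → 4
  π[h](S) → 4
  (R ⋈[a=h] π[h](S)) → 1
  ρ[v/w]((R ⋈[a=h] π[h](S))) → 1

|E| = 1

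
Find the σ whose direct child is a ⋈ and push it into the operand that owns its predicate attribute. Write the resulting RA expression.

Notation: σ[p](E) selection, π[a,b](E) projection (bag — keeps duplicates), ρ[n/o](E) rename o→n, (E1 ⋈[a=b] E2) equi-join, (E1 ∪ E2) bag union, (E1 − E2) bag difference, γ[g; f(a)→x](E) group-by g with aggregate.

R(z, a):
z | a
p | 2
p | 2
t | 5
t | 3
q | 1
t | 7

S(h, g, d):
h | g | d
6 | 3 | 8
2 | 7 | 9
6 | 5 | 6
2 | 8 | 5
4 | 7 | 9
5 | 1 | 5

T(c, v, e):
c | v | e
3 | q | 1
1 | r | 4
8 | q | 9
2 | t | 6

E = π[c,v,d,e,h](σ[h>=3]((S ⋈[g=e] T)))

σ filters on h, owned by the left side.
E' = π[c,v,d,e,h]((σ[h>=3](S) ⋈[g=e] T))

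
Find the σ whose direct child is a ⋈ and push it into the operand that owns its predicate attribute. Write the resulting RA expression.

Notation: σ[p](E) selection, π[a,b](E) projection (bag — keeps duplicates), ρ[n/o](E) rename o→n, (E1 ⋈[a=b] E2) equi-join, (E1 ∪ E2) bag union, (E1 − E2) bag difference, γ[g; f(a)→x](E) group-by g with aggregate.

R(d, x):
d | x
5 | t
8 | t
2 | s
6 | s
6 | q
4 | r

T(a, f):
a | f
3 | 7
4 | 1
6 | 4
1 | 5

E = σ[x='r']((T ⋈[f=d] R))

σ filters on x, owned by the right side.
E' = (T ⋈[f=d] σ[x='r'](R))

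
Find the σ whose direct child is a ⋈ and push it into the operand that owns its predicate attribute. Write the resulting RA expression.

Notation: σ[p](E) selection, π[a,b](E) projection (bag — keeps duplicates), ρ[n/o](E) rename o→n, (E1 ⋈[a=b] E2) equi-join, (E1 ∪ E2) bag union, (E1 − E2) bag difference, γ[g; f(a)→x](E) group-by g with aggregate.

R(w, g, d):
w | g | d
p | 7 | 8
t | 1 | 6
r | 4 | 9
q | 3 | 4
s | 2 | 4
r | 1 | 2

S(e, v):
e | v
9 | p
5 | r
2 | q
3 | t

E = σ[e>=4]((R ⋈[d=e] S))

σ filters on e, owned by the right side.
E' = (R ⋈[d=e] σ[e>=4](S))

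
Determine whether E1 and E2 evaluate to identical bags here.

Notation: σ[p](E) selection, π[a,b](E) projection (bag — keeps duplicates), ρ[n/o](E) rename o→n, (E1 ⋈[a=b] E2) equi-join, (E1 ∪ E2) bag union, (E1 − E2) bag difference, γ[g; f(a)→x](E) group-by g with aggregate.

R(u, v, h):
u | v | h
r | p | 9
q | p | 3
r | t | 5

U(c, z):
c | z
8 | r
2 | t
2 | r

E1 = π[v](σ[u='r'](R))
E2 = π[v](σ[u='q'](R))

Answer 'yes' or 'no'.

E1 stepwise |·|:
  R → 3
  σ[u='r'](R) → 2
  π[v](σ[u='r'](R)) → 2
E2 stepwise |·|:
  R → 3
  σ[u='q'](R) → 1
  π[v](σ[u='q'](R)) → 1

E1 result:
v
p
t
E2 result:
v
p
Witness: ('t',) appears 1× in E1 but 0× in E2.

no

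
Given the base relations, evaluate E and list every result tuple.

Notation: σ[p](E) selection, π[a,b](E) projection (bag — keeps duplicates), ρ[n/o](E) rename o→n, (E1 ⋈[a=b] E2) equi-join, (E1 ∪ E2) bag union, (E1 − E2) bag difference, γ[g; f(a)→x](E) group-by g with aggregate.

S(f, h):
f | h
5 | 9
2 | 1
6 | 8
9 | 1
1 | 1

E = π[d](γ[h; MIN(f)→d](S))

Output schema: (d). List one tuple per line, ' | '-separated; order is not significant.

Row counts bottom-up:
  S → 5
  γ[h; MIN(f)→d](S) → 3
  π[d](γ[h; MIN(f)→d](S)) → 3

== RESULT ==
d
1
5
6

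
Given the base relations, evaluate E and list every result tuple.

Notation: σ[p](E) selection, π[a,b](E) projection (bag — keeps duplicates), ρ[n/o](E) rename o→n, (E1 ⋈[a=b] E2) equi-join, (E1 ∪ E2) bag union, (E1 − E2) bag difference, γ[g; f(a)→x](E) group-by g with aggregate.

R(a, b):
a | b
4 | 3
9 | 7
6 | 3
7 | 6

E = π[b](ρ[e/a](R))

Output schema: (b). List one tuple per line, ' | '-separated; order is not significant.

Stepwise |·|:
  R → 4
  ρ[e/a](R) → 4
  π[b](ρ[e/a](R)) → 4

== RESULT ==
b
3
3
6
7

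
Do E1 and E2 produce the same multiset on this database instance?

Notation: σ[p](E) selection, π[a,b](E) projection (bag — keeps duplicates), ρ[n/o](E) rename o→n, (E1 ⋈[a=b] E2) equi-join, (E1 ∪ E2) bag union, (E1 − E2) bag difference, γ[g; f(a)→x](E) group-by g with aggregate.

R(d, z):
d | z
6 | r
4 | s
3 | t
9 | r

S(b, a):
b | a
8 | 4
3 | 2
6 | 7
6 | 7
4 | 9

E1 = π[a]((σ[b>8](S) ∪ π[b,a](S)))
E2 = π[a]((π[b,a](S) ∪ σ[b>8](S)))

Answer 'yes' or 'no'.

E1 stepwise |·|:
  S → 5
  σ[b>8](S) → 0
  S → 5
  π[b,a](S) → 5
  (σ[b>8](S) ∪ π[b,a](S)) → 5
  π[a]((σ[b>8](S) ∪ π[b,a](S))) → 5
E2 stepwise |·|:
  S → 5
  π[b,a](S) → 5
  S → 5
  σ[b>8](S) → 0
  (π[b,a](S) ∪ σ[b>8](S)) → 5
  π[a]((π[b,a](S) ∪ σ[b>8](S))) → 5

E1 and E2 produce the same multiset:
a
2
4
7
7
9

yes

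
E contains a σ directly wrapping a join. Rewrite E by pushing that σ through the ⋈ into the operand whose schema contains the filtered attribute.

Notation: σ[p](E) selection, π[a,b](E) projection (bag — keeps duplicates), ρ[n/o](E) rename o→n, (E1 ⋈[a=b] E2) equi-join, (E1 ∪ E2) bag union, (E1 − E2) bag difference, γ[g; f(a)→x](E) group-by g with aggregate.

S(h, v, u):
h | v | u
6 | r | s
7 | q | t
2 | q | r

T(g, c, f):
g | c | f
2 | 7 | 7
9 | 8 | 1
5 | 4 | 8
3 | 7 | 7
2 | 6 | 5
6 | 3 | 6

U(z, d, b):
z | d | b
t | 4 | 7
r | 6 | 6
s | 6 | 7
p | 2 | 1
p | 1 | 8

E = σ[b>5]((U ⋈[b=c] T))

σ filters on b, owned by the left side.
E' = (σ[b>5](U) ⋈[b=c] T)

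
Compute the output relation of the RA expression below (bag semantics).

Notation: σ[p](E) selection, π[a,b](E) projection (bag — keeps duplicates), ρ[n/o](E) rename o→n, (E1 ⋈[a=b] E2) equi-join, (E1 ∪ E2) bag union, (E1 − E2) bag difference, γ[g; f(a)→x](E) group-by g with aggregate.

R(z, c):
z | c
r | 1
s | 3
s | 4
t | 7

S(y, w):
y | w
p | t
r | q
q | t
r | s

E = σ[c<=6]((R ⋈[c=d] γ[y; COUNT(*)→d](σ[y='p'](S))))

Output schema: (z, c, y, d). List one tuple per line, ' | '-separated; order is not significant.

Per-node cardinality:
  R → 4
  S → 4
  σ[y='p'](S) → 1
  γ[y; COUNT(*)→d](σ[y='p'](S)) → 1
  (R ⋈[c=d] γ[y; COUNT(*)→d](σ[y='p'](S))) → 1
  σ[c<=6]((R ⋈[c=d] γ[y; COUNT(*)→d](σ[y='p'](S)))) → 1

== RESULT ==
z | c | y | d
r | 1 | p | 1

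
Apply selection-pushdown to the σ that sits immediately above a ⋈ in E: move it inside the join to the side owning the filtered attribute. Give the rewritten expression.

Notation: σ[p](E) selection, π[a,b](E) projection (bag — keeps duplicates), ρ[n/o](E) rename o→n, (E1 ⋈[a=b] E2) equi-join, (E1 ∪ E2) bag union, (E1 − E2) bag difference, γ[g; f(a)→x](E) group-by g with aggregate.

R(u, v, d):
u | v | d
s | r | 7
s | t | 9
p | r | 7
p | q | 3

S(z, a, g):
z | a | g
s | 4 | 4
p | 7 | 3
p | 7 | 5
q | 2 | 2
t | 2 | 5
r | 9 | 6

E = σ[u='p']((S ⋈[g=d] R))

σ filters on u, owned by the right side.
E' = (S ⋈[g=d] σ[u='p'](R))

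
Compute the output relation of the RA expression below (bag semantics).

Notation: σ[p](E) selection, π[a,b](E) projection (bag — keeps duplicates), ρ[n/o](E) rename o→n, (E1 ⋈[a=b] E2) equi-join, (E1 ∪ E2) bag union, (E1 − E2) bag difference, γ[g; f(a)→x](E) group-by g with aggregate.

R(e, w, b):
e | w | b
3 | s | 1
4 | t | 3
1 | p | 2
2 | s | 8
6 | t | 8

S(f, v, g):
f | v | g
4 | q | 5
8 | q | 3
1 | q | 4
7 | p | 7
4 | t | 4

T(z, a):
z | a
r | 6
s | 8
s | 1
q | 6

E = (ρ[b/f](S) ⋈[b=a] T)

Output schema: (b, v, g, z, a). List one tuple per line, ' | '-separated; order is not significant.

Row counts bottom-up:
  S → 5
  ρ[b/f](S) → 5
  T → 4
  (ρ[b/f](S) ⋈[b=a] T) → 2

== RESULT ==
b | v | g | z | a
1 | q | 4 | s | 1
8 | q | 3 | s | 8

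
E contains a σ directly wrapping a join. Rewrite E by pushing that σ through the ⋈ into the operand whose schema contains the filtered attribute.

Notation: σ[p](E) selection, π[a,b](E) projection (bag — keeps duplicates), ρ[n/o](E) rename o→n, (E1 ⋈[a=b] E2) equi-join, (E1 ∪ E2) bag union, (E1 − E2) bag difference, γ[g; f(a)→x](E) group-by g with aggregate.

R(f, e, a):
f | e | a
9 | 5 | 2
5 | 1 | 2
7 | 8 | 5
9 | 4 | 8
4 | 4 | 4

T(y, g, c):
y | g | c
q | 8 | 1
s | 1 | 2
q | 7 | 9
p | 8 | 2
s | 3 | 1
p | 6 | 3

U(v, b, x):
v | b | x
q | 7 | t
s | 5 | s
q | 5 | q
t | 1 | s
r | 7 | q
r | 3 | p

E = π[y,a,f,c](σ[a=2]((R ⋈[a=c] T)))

σ filters on a, owned by the left side.
E' = π[y,a,f,c]((σ[a=2](R) ⋈[a=c] T))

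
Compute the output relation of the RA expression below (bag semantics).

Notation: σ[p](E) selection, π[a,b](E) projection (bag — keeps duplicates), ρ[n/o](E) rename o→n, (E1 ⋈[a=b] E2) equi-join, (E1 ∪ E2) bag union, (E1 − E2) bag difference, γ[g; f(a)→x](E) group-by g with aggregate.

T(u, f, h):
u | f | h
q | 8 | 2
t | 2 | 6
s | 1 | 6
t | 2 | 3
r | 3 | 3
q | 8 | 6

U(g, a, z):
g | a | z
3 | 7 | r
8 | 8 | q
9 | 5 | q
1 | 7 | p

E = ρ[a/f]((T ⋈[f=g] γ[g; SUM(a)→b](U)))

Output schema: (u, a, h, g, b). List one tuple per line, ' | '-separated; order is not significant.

Stepwise |·|:
  T → 6
  U → 4
  γ[g; SUM(a)→b](U) → 4
  (T ⋈[f=g] γ[g; SUM(a)→b](U)) → 4
  ρ[a/f]((T ⋈[f=g] γ[g; SUM(a)→b](U))) → 4

== RESULT ==
u | a | h | g | b
q | 8 | 2 | 8 | 8
q | 8 | 6 | 8 | 8
r | 3 | 3 | 3 | 7
s | 1 | 6 | 1 | 7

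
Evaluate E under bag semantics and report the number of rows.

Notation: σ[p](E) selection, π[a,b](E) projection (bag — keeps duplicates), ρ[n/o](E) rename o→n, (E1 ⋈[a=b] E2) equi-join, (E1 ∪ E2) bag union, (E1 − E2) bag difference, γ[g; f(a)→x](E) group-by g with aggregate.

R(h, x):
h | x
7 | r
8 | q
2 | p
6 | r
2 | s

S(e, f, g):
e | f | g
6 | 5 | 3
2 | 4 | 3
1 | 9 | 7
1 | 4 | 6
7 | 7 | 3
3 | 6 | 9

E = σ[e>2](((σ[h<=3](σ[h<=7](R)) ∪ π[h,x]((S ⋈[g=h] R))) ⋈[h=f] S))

Per-node cardinality:
  R → 5
  σ[h<=7](R) → 4
  σ[h<=3](σ[h<=7](R)) → 2
  S → 6
  R → 5
  (S ⋈[g=h] R) → 2
  π[h,x]((S ⋈[g=h] R)) → 2
  (σ[h<=3](σ[h<=7](R)) ∪ π[h,x]((S ⋈[g=h] R))) → 4
  S → 6
  ((σ[h<=3](σ[h<=7](R)) ∪ π[h,x]((S ⋈[g=h] R))) ⋈[h=f] S) → 2
  σ[e>2](((σ[h<=3](σ[h<=7](R)) ∪ π[h,x]((S ⋈[g=h] R))) ⋈[h=f] S)) → 2

|E| = 2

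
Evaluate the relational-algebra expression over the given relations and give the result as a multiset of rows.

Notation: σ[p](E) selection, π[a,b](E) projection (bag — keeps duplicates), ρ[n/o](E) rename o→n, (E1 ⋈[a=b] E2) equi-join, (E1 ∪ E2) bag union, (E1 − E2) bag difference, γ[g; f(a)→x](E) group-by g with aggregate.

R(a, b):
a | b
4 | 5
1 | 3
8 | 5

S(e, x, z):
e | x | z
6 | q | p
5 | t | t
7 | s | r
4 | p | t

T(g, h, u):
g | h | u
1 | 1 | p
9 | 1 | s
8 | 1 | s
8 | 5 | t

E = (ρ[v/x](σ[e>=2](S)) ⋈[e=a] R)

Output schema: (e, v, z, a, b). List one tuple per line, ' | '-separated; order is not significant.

Stepwise |·|:
  S → 4
  σ[e>=2](S) → 4
  ρ[v/x](σ[e>=2](S)) → 4
  R → 3
  (ρ[v/x](σ[e>=2](S)) ⋈[e=a] R) → 1

== RESULT ==
e | v | z | a | b
4 | p | t | 4 | 5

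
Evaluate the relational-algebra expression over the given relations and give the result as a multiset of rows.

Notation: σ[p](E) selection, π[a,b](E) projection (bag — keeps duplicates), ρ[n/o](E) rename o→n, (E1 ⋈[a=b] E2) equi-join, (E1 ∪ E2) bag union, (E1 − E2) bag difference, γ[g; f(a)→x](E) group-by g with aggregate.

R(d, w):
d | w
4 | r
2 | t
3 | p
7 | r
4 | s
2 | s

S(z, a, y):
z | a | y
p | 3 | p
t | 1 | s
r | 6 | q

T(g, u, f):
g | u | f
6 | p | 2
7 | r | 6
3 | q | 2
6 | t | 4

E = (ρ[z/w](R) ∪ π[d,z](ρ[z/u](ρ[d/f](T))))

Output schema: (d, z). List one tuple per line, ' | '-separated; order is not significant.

Per-node cardinality:
  R → 6
  ρ[z/w](R) → 6
  T → 4
  ρ[d/f](T) → 4
  ρ[z/u](ρ[d/f](T)) → 4
  π[d,z](ρ[z/u](ρ[d/f](T))) → 4
  (ρ[z/w](R) ∪ π[d,z](ρ[z/u](ρ[d/f](T)))) → 10

== RESULT ==
d | z
2 | p
2 | q
2 | s
2 | t
3 | p
4 | r
4 | s
4 | t
6 | r
7 | r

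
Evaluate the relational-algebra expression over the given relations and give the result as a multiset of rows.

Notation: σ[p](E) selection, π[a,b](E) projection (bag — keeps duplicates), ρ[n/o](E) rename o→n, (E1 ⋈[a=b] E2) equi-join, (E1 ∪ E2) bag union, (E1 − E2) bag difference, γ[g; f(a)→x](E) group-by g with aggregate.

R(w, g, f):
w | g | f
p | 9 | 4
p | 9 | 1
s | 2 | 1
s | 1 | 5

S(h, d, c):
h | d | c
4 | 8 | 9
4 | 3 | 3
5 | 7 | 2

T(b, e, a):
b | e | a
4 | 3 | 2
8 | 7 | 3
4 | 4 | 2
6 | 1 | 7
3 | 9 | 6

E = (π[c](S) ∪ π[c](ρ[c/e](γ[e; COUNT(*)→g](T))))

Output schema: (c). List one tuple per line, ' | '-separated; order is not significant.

Stepwise |·|:
  S → 3
  π[c](S) → 3
  T → 5
  γ[e; COUNT(*)→g](T) → 5
  ρ[c/e](γ[e; COUNT(*)→g](T)) → 5
  π[c](ρ[c/e](γ[e; COUNT(*)→g](T))) → 5
  (π[c](S) ∪ π[c](ρ[c/e](γ[e; COUNT(*)→g](T)))) → 8

== RESULT ==
c
1
2
3
3
4
7
9
9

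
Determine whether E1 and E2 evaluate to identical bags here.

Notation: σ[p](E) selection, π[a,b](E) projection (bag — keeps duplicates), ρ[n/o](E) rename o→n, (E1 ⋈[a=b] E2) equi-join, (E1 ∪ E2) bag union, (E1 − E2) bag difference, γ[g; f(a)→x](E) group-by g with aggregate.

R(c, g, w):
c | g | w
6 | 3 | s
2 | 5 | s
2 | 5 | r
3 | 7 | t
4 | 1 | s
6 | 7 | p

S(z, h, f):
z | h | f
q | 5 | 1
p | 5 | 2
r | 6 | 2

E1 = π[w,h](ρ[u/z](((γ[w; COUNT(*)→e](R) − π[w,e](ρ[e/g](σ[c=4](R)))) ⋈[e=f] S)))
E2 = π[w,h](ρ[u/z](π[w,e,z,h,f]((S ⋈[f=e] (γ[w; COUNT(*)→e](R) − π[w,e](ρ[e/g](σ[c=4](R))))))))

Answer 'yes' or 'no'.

E1 row counts bottom-up:
  R → 6
  γ[w; COUNT(*)→e](R) → 4
  R → 6
  σ[c=4](R) → 1
  ρ[e/g](σ[c=4](R)) → 1
  π[w,e](ρ[e/g](σ[c=4](R))) → 1
  (γ[w; COUNT(*)→e](R) − π[w,e](ρ[e/g](σ[c=4](R)))) → 4
  S → 3
  ((γ[w; COUNT(*)→e](R) − π[w,e](ρ[e/g](σ[c=4](R)))) ⋈[e=f] S) → 3
  ρ[u/z](((γ[w; COUNT(*)→e](R) − π[w,e](ρ[e/g](σ[c=4](R)))) ⋈[e=f] S)) → 3
  π[w,h](ρ[u/z](((γ[w; COUNT(*)→e](R) − π[w,e](ρ[e/g](σ[c=4](R)))) ⋈[e=f] S))) → 3
E2 row counts bottom-up:
  S → 3
  R → 6
  γ[w; COUNT(*)→e](R) → 4
  R → 6
  σ[c=4](R) → 1
  ρ[e/g](σ[c=4](R)) → 1
  π[w,e](ρ[e/g](σ[c=4](R))) → 1
  (γ[w; COUNT(*)→e](R) − π[w,e](ρ[e/g](σ[c=4](R)))) → 4
  (S ⋈[f=e] (γ[w; COUNT(*)→e](R) − π[w,e](ρ[e/g](σ[c=4](R))))) → 3
  π[w,e,z,h,f]((S ⋈[f=e] (γ[w; COUNT(*)→e](R) − π[w,e](ρ[e/g](σ[c=4](R)))))) → 3
  ρ[u/z](π[w,e,z,h,f]((S ⋈[f=e] (γ[w; COUNT(*)→e](R) − π[w,e](ρ[e/g](σ[c=4](R))))))) → 3
  π[w,h](ρ[u/z](π[w,e,z,h,f]((S ⋈[f=e] (γ[w; COUNT(*)→e](R) − π[w,e](ρ[e/g](σ[c=4](R)))))))) → 3

E1 and E2 produce the same multiset:
w | h
p | 5
r | 5
t | 5

yes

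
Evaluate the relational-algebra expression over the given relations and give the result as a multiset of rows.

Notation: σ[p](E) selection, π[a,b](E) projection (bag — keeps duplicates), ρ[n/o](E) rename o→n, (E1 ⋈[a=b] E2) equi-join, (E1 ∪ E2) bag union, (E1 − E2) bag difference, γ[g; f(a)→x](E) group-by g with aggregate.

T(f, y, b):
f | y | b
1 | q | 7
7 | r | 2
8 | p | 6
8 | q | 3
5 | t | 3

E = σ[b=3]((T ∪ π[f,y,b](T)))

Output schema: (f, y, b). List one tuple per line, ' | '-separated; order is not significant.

Stepwise |·|:
  T → 5
  T → 5
  π[f,y,b](T) → 5
  (T ∪ π[f,y,b](T)) → 10
  σ[b=3]((T ∪ π[f,y,b](T))) → 4

== RESULT ==
f | y | b
5 | t | 3
5 | t | 3
8 | q | 3
8 | q | 3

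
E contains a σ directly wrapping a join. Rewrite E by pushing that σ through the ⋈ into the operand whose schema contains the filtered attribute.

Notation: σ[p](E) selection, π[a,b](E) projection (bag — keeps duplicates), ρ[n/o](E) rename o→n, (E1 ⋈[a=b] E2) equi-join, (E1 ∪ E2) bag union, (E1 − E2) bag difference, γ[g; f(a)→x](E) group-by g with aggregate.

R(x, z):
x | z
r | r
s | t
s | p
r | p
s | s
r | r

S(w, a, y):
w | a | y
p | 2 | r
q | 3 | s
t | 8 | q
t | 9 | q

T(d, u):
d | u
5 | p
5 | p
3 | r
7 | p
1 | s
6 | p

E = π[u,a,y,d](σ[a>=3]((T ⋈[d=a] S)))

σ filters on a, owned by the right side.
E' = π[u,a,y,d]((T ⋈[d=a] σ[a>=3](S)))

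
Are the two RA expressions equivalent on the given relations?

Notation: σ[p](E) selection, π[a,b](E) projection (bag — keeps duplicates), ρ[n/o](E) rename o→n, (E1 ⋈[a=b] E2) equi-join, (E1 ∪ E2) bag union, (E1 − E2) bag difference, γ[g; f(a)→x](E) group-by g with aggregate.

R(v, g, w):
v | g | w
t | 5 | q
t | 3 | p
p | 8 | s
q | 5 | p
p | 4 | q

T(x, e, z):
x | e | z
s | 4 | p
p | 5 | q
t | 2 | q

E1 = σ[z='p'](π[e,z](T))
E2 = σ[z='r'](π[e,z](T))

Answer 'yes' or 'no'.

E1 subexpression sizes:
  T → 3
  π[e,z](T) → 3
  σ[z='p'](π[e,z](T)) → 1
E2 subexpression sizes:
  T → 3
  π[e,z](T) → 3
  σ[z='r'](π[e,z](T)) → 0

E1 result:
e | z
4 | p
E2 result:
e | z
(0 rows)
Witness: (4, 'p') appears 1× in E1 but 0× in E2.

no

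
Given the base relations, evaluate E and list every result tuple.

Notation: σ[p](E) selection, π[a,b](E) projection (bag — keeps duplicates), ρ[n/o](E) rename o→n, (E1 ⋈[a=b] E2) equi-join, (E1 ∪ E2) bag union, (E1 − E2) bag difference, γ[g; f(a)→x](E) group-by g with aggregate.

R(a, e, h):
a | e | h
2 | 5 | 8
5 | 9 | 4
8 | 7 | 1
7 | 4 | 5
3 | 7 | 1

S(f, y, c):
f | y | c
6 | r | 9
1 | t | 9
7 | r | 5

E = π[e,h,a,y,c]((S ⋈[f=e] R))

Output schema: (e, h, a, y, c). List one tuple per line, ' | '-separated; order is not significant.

Stepwise |·|:
  S → 3
  R → 5
  (S ⋈[f=e] R) → 2
  π[e,h,a,y,c]((S ⋈[f=e] R)) → 2

== RESULT ==
e | h | a | y | c
7 | 1 | 3 | r | 5
7 | 1 | 8 | r | 5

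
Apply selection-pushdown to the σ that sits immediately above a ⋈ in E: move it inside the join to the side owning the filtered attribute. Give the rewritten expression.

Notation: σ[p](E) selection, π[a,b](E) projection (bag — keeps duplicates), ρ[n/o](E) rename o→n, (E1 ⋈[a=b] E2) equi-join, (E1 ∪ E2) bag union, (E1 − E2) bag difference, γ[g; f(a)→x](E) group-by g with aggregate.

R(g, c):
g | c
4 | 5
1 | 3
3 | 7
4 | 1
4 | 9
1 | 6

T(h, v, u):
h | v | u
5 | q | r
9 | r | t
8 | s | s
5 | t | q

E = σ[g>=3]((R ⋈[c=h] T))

σ filters on g, owned by the left side.
E' = (σ[g>=3](R) ⋈[c=h] T)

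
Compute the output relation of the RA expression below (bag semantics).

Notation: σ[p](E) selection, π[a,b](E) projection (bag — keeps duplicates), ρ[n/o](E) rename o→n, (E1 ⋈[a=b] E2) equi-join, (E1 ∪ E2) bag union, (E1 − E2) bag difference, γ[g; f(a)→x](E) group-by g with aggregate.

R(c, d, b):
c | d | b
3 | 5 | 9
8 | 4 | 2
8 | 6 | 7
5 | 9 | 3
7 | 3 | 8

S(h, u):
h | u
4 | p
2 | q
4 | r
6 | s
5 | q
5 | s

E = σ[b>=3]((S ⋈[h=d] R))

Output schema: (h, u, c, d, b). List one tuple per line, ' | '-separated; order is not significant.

Per-node cardinality:
  S → 6
  R → 5
  (S ⋈[h=d] R) → 5
  σ[b>=3]((S ⋈[h=d] R)) → 3

== RESULT ==
h | u | c | d | b
5 | q | 3 | 5 | 9
5 | s | 3 | 5 | 9
6 | s | 8 | 6 | 7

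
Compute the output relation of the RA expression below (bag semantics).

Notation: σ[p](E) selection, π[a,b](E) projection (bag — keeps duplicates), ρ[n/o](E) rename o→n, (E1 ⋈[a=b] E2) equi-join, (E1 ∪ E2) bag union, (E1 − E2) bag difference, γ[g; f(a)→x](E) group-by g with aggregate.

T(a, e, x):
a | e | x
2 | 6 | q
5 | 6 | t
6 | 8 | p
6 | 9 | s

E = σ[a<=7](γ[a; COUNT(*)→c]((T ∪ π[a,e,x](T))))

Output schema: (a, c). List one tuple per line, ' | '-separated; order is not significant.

Subexpression sizes:
  T → 4
  T → 4
  π[a,e,x](T) → 4
  (T ∪ π[a,e,x](T)) → 8
  γ[a; COUNT(*)→c]((T ∪ π[a,e,x](T))) → 3
  σ[a<=7](γ[a; COUNT(*)→c]((T ∪ π[a,e,x](T)))) → 3

== RESULT ==
a | c
2 | 2
5 | 2
6 | 4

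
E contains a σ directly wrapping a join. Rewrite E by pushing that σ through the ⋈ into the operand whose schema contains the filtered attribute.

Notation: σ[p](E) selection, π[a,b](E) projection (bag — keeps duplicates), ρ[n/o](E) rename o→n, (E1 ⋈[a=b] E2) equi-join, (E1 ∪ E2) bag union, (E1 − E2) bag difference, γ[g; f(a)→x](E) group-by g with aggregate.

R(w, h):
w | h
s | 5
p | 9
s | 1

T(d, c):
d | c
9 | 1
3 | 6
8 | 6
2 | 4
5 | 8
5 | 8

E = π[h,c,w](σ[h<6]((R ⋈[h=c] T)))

σ filters on h, owned by the left side.
E' = π[h,c,w]((σ[h<6](R) ⋈[h=c] T))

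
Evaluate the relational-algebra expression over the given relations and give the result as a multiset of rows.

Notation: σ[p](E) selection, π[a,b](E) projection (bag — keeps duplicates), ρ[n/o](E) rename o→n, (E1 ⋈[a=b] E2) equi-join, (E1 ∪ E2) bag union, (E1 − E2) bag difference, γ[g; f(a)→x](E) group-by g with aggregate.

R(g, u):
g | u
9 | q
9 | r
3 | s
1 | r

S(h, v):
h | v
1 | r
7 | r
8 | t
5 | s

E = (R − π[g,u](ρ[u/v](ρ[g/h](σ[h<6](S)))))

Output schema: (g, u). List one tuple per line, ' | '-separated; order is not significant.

Subexpression sizes:
  R → 4
  S → 4
  σ[h<6](S) → 2
  ρ[g/h](σ[h<6](S)) → 2
  ρ[u/v](ρ[g/h](σ[h<6](S))) → 2
  π[g,u](ρ[u/v](ρ[g/h](σ[h<6](S)))) → 2
  (R − π[g,u](ρ[u/v](ρ[g/h](σ[h<6](S))))) → 3

== RESULT ==
g | u
3 | s
9 | q
9 | r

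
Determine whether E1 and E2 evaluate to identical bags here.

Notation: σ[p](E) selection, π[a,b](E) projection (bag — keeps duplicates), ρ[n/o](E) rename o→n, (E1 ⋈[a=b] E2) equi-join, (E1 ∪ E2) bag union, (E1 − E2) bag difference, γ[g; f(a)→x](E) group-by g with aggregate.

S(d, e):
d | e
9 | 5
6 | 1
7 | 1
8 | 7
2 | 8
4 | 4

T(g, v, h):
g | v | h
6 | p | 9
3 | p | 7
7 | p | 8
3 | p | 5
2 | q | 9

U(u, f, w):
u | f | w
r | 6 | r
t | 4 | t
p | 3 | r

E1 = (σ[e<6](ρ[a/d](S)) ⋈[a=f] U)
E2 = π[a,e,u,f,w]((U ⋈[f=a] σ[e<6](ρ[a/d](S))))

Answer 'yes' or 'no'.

E1 stepwise |·|:
  S → 6
  ρ[a/d](S) → 6
  σ[e<6](ρ[a/d](S)) → 4
  U → 3
  (σ[e<6](ρ[a/d](S)) ⋈[a=f] U) → 2
E2 stepwise |·|:
  U → 3
  S → 6
  ρ[a/d](S) → 6
  σ[e<6](ρ[a/d](S)) → 4
  (U ⋈[f=a] σ[e<6](ρ[a/d](S))) → 2
  π[a,e,u,f,w]((U ⋈[f=a] σ[e<6](ρ[a/d](S)))) → 2

E1 and E2 produce the same multiset:
a | e | u | f | w
4 | 4 | t | 4 | t
6 | 1 | r | 6 | r

yes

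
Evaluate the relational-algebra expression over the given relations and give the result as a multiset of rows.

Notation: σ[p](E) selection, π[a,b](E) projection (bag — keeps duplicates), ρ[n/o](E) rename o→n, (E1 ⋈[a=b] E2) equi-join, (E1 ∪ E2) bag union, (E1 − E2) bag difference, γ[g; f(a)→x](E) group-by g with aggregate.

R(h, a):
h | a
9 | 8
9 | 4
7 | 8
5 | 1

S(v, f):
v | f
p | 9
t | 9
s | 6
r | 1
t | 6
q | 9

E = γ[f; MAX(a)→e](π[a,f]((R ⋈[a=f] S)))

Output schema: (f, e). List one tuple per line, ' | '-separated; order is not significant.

Per-node cardinality:
  R → 4
  S → 6
  (R ⋈[a=f] S) → 1
  π[a,f]((R ⋈[a=f] S)) → 1
  γ[f; MAX(a)→e](π[a,f]((R ⋈[a=f] S))) → 1

== RESULT ==
f | e
1 | 1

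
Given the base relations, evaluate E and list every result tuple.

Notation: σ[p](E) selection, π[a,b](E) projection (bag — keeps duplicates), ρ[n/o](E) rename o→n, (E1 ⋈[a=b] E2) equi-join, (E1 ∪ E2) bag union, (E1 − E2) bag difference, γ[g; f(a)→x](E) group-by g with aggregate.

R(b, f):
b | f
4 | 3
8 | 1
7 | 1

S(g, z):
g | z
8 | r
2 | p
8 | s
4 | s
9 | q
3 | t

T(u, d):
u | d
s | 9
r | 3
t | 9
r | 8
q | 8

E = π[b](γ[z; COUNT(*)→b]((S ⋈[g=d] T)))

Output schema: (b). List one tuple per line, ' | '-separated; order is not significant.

Subexpression sizes:
  S → 6
  T → 5
  (S ⋈[g=d] T) → 7
  γ[z; COUNT(*)→b]((S ⋈[g=d] T)) → 4
  π[b](γ[z; COUNT(*)→b]((S ⋈[g=d] T))) → 4

== RESULT ==
b
1
2
2
2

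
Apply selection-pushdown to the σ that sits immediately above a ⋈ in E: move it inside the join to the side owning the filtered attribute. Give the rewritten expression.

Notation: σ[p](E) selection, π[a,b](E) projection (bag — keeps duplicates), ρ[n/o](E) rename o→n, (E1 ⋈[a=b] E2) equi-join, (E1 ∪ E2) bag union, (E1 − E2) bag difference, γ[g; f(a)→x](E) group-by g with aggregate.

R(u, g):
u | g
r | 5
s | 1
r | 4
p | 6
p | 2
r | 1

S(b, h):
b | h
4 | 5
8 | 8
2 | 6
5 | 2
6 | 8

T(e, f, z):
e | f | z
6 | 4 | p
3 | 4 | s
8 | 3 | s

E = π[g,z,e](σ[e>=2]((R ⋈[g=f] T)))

σ filters on e, owned by the right side.
E' = π[g,z,e]((R ⋈[g=f] σ[e>=2](T)))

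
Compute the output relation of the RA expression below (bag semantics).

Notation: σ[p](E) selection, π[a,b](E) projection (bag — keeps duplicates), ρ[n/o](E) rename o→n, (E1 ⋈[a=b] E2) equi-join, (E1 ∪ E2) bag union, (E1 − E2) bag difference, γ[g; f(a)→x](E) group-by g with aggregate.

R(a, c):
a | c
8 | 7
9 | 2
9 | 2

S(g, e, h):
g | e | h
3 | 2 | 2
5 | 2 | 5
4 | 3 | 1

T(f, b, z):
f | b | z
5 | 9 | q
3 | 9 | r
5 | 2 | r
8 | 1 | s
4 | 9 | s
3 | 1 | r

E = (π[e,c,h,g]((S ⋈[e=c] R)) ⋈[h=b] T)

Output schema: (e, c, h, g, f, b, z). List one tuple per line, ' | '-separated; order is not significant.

Stepwise |·|:
  S → 3
  R → 3
  (S ⋈[e=c] R) → 4
  π[e,c,h,g]((S ⋈[e=c] R)) → 4
  T → 6
  (π[e,c,h,g]((S ⋈[e=c] R)) ⋈[h=b] T) → 2

== RESULT ==
e | c | h | g | f | b | z
2 | 2 | 2 | 3 | 5 | 2 | r
2 | 2 | 2 | 3 | 5 | 2 | r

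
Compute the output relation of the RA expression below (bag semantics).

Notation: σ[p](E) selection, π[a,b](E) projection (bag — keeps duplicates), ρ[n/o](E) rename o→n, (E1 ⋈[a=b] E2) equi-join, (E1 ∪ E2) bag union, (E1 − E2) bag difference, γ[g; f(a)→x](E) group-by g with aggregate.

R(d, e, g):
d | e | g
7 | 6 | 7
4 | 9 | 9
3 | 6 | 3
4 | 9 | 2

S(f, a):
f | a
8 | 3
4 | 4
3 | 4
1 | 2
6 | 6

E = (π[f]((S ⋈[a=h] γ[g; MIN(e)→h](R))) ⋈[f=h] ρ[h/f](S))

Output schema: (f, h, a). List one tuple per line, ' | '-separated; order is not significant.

Subexpression sizes:
  S → 5
  R → 4
  γ[g; MIN(e)→h](R) → 4
  (S ⋈[a=h] γ[g; MIN(e)→h](R)) → 2
  π[f]((S ⋈[a=h] γ[g; MIN(e)→h](R))) → 2
  S → 5
  ρ[h/f](S) → 5
  (π[f]((S ⋈[a=h] γ[g; MIN(e)→h](R))) ⋈[f=h] ρ[h/f](S)) → 2

== RESULT ==
f | h | a
6 | 6 | 6
6 | 6 | 6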